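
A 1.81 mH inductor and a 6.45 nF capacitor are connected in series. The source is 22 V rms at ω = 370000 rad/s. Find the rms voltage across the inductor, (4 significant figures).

58.77 V

X_L = ωL = 669.7 Ω
X_C = 1/(ωC) = 419.0 Ω
Net reactance X = X_L − X_C = 250.7 Ω
Z = j250.7 Ω
|Z| = √(0² + 250.7²) = 250.7 Ω
I = V/|Z| = 87.76 mA
V_L = I·|Z_L| = 0.08776 × 669.7 = 58.77 V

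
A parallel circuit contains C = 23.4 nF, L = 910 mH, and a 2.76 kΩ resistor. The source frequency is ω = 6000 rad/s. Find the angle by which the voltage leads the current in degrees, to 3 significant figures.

X_L = ωL = 5460 Ω
X_C = 1/(ωC) = 7120 Ω
Parallel: admittances add. Y = 1/R + 1/(jωL) + jωC
Y = (0.000362 − j4.28e-05) S
|Y| = 0.000365 S → |Z| = 1/|Y| = 2740 Ω, ∠Z = −∠Y = 6.73°

6.73°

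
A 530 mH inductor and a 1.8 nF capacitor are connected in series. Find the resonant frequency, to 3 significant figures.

ω₀ = 1/√(LC) = 1/√(0.53 × 1.8e-09) = 32380 rad/s
f₀ = ω₀/(2π) = 5.15 kHz

5.15 kHz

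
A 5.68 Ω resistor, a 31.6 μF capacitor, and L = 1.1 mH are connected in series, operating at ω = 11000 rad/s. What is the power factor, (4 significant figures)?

0.5244

X_L = ωL = 12.10 Ω
X_C = 1/(ωC) = 2.877 Ω
Net reactance X = X_L − X_C = 9.223 Ω
Z = 5.680 + j9.223 Ω
|Z| = √(5.680² + 9.223²) = 10.83 Ω
∠Z = arctan(9.223/5.680) = 58.37°
cos φ = cos(58.37°) = 0.5244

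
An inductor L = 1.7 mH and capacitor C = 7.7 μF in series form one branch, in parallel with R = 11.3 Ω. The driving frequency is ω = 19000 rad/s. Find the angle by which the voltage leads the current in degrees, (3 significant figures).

23.9°

X_L = ωL = 32.3 Ω
X_C = 1/(ωC) = 6.84 Ω
Branch 1: Z₁ = R = 11.3 Ω
Branch 2 (series LC): Z₂ = j(X_L − X_C) = j25.5 Ω
Parallel: Z = Z₁Z₂/(Z₁+Z₂), |Z| = 10.3 Ω, ∠Z = 23.9°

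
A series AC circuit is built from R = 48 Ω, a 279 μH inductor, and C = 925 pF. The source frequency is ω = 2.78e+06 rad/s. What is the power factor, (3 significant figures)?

0.123

X_L = ωL = 776 Ω
X_C = 1/(ωC) = 389 Ω
Net reactance X = X_L − X_C = 387 Ω
Z = 48.0 + j387 Ω
|Z| = √(48.0² + 387²) = 390 Ω
∠Z = arctan(387/48.0) = 82.9°
cos φ = cos(82.9°) = 0.123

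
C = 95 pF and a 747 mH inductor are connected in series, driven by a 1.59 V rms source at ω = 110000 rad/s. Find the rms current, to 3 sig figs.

118 μA

X_L = ωL = 82200 Ω
X_C = 1/(ωC) = 95700 Ω
Net reactance X = X_L − X_C = -13500 Ω
Z = − j13500 Ω
|Z| = √(0² + 13500²) = 13500 Ω
I = V/|Z| = 1.59/13500 = 118 μA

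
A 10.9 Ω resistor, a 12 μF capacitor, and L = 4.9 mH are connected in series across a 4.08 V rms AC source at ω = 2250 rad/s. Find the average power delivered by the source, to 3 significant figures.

X_L = ωL = 11.0 Ω
X_C = 1/(ωC) = 37.0 Ω
Net reactance X = X_L − X_C = -26.0 Ω
Z = 10.9 − j26.0 Ω
|Z| = √(10.9² + 26.0²) = 28.2 Ω
∠Z = arctan(-26.0/10.9) = -67.3°
I = V/|Z| = 145 mA
P = VI cos φ = 4.08 × 0.145 × cos(-67.3°) = 228 mW

228 mW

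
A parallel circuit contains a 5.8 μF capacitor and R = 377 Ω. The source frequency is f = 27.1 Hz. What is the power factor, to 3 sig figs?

ω = 2πf = 170.3 rad/s
X_C = 1/(ωC) = 1010 Ω
Parallel: admittances add. Y = 1/R + jωC
Y = (0.00265 + j0.000988) S
|Y| = 0.00283 S → |Z| = 1/|Y| = 353 Ω, ∠Z = −∠Y = -20.4°
cos φ = cos(-20.4°) = 0.937

0.937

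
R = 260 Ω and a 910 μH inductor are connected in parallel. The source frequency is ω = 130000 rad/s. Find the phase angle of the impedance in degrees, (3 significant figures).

X_L = ωL = 118 Ω
Parallel: admittances add. Y = 1/R + 1/(jωL)
Y = (0.00385 − j0.00845) S
|Y| = 0.00929 S → |Z| = 1/|Y| = 108 Ω, ∠Z = −∠Y = 65.5°

65.5°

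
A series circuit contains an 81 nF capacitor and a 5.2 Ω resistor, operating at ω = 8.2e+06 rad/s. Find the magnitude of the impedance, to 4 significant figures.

5.414 Ω

X_C = 1/(ωC) = 1.506 Ω
Z = 5.200 − j1.506 Ω
|Z| = √(5.200² + 1.506²) = 5.414 Ω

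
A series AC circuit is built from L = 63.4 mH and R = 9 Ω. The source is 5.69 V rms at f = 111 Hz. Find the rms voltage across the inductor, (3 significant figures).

ω = 2πf = 697.4 rad/s
X_L = ωL = 44.2 Ω
Z = 9.00 + j44.2 Ω
|Z| = √(9.00² + 44.2²) = 45.1 Ω
I = V/|Z| = 126 mA
V_L = I·|Z_L| = 0.126 × 44.2 = 5.58 V

5.58 V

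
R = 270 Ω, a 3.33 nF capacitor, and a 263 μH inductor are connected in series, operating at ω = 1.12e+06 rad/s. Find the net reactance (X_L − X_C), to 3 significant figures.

26.4 Ω

X_L = ωL = 295 Ω
X_C = 1/(ωC) = 268 Ω
X = 295 − 268 = 26.4 Ω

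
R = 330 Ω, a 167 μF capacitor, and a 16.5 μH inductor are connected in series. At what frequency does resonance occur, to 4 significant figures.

3.032 kHz

ω₀ = 1/√(LC) = 1/√(1.65e-05 × 0.000167) = 19050 rad/s
f₀ = ω₀/(2π) = 3.032 kHz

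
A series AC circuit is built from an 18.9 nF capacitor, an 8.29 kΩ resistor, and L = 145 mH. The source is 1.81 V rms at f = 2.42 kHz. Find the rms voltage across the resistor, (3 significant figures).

ω = 2πf = 15210 rad/s
X_L = ωL = 2200 Ω
X_C = 1/(ωC) = 3480 Ω
Net reactance X = X_L − X_C = -1270 Ω
Z = 8290 − j1270 Ω
|Z| = √(8290² + 1270²) = 8390 Ω
I = V/|Z| = 216 μA
V_R = I·|Z_R| = 0.000216 × 8290 = 1.79 V

1.79 V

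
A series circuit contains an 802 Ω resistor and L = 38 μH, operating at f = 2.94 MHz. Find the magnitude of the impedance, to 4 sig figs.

ω = 2πf = 1.847e+07 rad/s
X_L = ωL = 702.0 Ω
Z = 802.0 + j702.0 Ω
|Z| = √(802.0² + 702.0²) = 1066 Ω

1066 Ω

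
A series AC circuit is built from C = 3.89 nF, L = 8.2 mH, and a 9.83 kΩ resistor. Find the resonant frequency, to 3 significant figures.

28.2 kHz

ω₀ = 1/√(LC) = 1/√(0.0082 × 3.89e-09) = 177100 rad/s
f₀ = ω₀/(2π) = 28.2 kHz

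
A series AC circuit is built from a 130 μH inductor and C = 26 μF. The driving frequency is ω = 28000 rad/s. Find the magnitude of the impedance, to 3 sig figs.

2.27 Ω

X_L = ωL = 3.64 Ω
X_C = 1/(ωC) = 1.37 Ω
Net reactance X = X_L − X_C = 2.27 Ω
Z = j2.27 Ω
|Z| = √(0² + 2.27²) = 2.27 Ω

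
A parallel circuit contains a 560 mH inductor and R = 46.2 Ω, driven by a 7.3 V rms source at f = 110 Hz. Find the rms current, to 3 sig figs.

159 mA

ω = 2πf = 691.2 rad/s
X_L = ωL = 387 Ω
Parallel: admittances add. Y = 1/R + 1/(jωL)
Y = (0.0216 − j0.00258) S
|Y| = 0.0218 S → |Z| = 1/|Y| = 45.9 Ω, ∠Z = −∠Y = 6.81°
I = V/|Z| = 7.3/45.9 = 159 mA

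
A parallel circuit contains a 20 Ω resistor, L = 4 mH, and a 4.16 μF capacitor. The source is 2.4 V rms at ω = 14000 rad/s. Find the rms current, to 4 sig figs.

X_L = ωL = 56.00 Ω
X_C = 1/(ωC) = 17.17 Ω
Parallel: admittances add. Y = 1/R + 1/(jωL) + jωC
Y = (0.05000 + j0.04038) S
|Y| = 0.06427 S → |Z| = 1/|Y| = 15.56 Ω, ∠Z = −∠Y = -38.93°
I = V/|Z| = 2.4/15.56 = 154.3 mA

154.3 mA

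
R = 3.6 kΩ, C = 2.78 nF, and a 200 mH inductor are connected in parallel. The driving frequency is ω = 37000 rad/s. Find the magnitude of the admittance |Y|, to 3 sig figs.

X_L = ωL = 7400 Ω
X_C = 1/(ωC) = 9720 Ω
Parallel: admittances add. Y = 1/R + 1/(jωL) + jωC
Y = (0.000278 − j3.23e-05) S
|Y| = 0.000280 S → |Z| = 1/|Y| = 3580 Ω, ∠Z = −∠Y = 6.63°

280 μS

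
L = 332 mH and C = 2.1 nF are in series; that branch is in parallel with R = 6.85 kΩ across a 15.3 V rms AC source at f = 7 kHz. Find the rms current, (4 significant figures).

4.627 mA

ω = 2πf = 43980 rad/s
X_L = ωL = 14600 Ω
X_C = 1/(ωC) = 10830 Ω
Branch 1: Z₁ = R = 6850 Ω
Branch 2 (series LC): Z₂ = j(X_L − X_C) = j3775 Ω
Parallel: Z = Z₁Z₂/(Z₁+Z₂), |Z| = 3306 Ω, ∠Z = 61.14°
I = V/|Z| = 15.3/3306 = 4.627 mA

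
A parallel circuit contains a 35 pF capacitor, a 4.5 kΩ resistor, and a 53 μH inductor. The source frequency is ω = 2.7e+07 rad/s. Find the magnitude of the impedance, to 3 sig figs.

X_L = ωL = 1430 Ω
X_C = 1/(ωC) = 1060 Ω
Parallel: admittances add. Y = 1/R + 1/(jωL) + jωC
Y = (0.000222 + j0.000246) S
|Y| = 0.000332 S → |Z| = 1/|Y| = 3020 Ω, ∠Z = −∠Y = -47.9°

3020 Ω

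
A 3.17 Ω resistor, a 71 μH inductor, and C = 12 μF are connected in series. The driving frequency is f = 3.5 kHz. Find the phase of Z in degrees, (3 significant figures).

-35.1°

ω = 2πf = 21990 rad/s
X_L = ωL = 1.56 Ω
X_C = 1/(ωC) = 3.79 Ω
Net reactance X = X_L − X_C = -2.23 Ω
Z = 3.17 − j2.23 Ω
|Z| = √(3.17² + 2.23²) = 3.87 Ω
∠Z = arctan(-2.23/3.17) = -35.1°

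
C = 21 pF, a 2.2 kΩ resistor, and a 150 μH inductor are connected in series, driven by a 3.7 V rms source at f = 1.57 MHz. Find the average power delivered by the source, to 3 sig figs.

ω = 2πf = 9.865e+06 rad/s
X_L = ωL = 1480 Ω
X_C = 1/(ωC) = 4830 Ω
Net reactance X = X_L − X_C = -3350 Ω
Z = 2200 − j3350 Ω
|Z| = √(2200² + 3350²) = 4010 Ω
∠Z = arctan(-3350/2200) = -56.7°
I = V/|Z| = 924 μA
P = VI cos φ = 3.7 × 0.000924 × cos(-56.7°) = 1.88 mW

1.88 mW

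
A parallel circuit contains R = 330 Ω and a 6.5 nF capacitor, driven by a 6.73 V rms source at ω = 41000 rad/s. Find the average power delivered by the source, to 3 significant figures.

X_C = 1/(ωC) = 3750 Ω
Parallel: admittances add. Y = 1/R + jωC
Y = (0.00303 + j0.000267) S
|Y| = 0.00304 S → |Z| = 1/|Y| = 329 Ω, ∠Z = −∠Y = -5.03°
I = V/|Z| = 20.5 mA
P = VI cos φ = 6.73 × 0.0205 × cos(-5.03°) = 137 mW

137 mW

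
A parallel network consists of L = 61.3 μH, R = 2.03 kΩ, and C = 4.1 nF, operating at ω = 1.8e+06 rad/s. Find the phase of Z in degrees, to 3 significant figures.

X_L = ωL = 110 Ω
X_C = 1/(ωC) = 136 Ω
Parallel: admittances add. Y = 1/R + 1/(jωL) + jωC
Y = (0.000493 − j0.00168) S
|Y| = 0.00175 S → |Z| = 1/|Y| = 570 Ω, ∠Z = −∠Y = 73.7°

73.7°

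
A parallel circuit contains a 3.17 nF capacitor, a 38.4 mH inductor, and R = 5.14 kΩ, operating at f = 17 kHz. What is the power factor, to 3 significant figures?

0.899

ω = 2πf = 106800 rad/s
X_L = ωL = 4100 Ω
X_C = 1/(ωC) = 2950 Ω
Parallel: admittances add. Y = 1/R + 1/(jωL) + jωC
Y = (0.000195 + j9.48e-05) S
|Y| = 0.000216 S → |Z| = 1/|Y| = 4620 Ω, ∠Z = −∠Y = -26.0°
cos φ = cos(-26.0°) = 0.899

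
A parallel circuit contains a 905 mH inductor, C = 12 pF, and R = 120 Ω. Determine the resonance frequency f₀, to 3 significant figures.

ω₀ = 1/√(LC) = 1/√(0.905 × 1.2e-11) = 303400 rad/s
f₀ = ω₀/(2π) = 48.3 kHz

48.3 kHz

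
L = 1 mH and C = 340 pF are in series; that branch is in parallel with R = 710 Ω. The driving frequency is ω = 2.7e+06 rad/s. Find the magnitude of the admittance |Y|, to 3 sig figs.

1.54 mS

X_L = ωL = 2700 Ω
X_C = 1/(ωC) = 1090 Ω
Branch 1: Z₁ = R = 710 Ω
Branch 2 (series LC): Z₂ = j(X_L − X_C) = j1610 Ω
Parallel: Z = Z₁Z₂/(Z₁+Z₂), |Z| = 650 Ω, ∠Z = 23.8°
|Y| = 1/|Z| = 1.54 mS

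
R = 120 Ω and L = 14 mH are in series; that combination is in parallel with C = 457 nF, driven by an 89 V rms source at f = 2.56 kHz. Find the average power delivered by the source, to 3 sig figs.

ω = 2πf = 16080 rad/s
X_L = ωL = 225 Ω
X_C = 1/(ωC) = 136 Ω
Branch 1 (R+jX_L): Z₁ = 120 + j225 Ω, |Z₁| = 255 Ω
Branch 2 (−jX_C): Z₂ = −j136 Ω
Parallel: Z = Z₁Z₂/(Z₁+Z₂), |Z| = 232 Ω, ∠Z = -64.7°
I = V/|Z| = 383 mA
P = VI cos φ = 89 × 0.383 × cos(-64.7°) = 14.6 W

14.6 W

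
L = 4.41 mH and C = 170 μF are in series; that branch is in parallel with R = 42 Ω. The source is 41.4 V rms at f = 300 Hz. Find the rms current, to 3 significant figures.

8.03 A

ω = 2πf = 1885 rad/s
X_L = ωL = 8.31 Ω
X_C = 1/(ωC) = 3.12 Ω
Branch 1: Z₁ = R = 42.0 Ω
Branch 2 (series LC): Z₂ = j(X_L − X_C) = j5.19 Ω
Parallel: Z = Z₁Z₂/(Z₁+Z₂), |Z| = 5.15 Ω, ∠Z = 83.0°
I = V/|Z| = 41.4/5.15 = 8.03 A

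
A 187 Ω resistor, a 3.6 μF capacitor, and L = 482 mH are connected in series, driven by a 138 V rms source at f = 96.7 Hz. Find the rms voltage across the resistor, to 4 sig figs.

103.7 V

ω = 2πf = 607.6 rad/s
X_L = ωL = 292.9 Ω
X_C = 1/(ωC) = 457.2 Ω
Net reactance X = X_L − X_C = -164.3 Ω
Z = 187.0 − j164.3 Ω
|Z| = √(187.0² + 164.3²) = 248.9 Ω
I = V/|Z| = 554.3 mA
V_R = I·|Z_R| = 0.5543 × 187.0 = 103.7 V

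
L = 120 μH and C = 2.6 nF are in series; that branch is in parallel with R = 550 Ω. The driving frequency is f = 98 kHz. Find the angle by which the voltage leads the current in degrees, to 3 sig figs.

-45.0°

ω = 2πf = 615800 rad/s
X_L = ωL = 73.9 Ω
X_C = 1/(ωC) = 625 Ω
Branch 1: Z₁ = R = 550 Ω
Branch 2 (series LC): Z₂ = j(X_L − X_C) = −j551 Ω
Parallel: Z = Z₁Z₂/(Z₁+Z₂), |Z| = 389 Ω, ∠Z = -45.0°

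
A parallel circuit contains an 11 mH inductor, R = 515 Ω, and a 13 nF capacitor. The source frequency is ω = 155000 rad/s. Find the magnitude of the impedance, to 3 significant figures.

415 Ω

X_L = ωL = 1700 Ω
X_C = 1/(ωC) = 496 Ω
Parallel: admittances add. Y = 1/R + 1/(jωL) + jωC
Y = (0.00194 + j0.00143) S
|Y| = 0.00241 S → |Z| = 1/|Y| = 415 Ω, ∠Z = −∠Y = -36.3°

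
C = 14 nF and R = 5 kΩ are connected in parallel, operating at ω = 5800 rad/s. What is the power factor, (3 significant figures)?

0.927

X_C = 1/(ωC) = 12300 Ω
Parallel: admittances add. Y = 1/R + jωC
Y = (0.000200 + j8.12e-05) S
|Y| = 0.000216 S → |Z| = 1/|Y| = 4630 Ω, ∠Z = −∠Y = -22.1°
cos φ = cos(-22.1°) = 0.927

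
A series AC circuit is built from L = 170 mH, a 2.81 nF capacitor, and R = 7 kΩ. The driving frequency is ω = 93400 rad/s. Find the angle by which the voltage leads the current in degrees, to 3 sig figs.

X_L = ωL = 15900 Ω
X_C = 1/(ωC) = 3810 Ω
Net reactance X = X_L − X_C = 12100 Ω
Z = 7000 + j12100 Ω
|Z| = √(7000² + 12100²) = 14000 Ω
∠Z = arctan(12100/7000) = 59.9°

59.9°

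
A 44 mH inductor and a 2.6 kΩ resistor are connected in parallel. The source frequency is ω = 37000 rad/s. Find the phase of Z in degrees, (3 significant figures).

57.9°

X_L = ωL = 1630 Ω
Parallel: admittances add. Y = 1/R + 1/(jωL)
Y = (0.000385 − j0.000614) S
|Y| = 0.000725 S → |Z| = 1/|Y| = 1380 Ω, ∠Z = −∠Y = 57.9°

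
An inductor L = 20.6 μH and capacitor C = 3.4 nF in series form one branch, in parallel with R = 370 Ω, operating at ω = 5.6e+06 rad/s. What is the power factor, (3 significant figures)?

X_L = ωL = 115 Ω
X_C = 1/(ωC) = 52.5 Ω
Branch 1: Z₁ = R = 370 Ω
Branch 2 (series LC): Z₂ = j(X_L − X_C) = j62.8 Ω
Parallel: Z = Z₁Z₂/(Z₁+Z₂), |Z| = 62.0 Ω, ∠Z = 80.4°
cos φ = cos(80.4°) = 0.167

0.167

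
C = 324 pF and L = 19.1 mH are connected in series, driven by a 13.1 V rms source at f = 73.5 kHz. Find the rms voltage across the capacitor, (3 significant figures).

41.0 V

ω = 2πf = 461800 rad/s
X_L = ωL = 8820 Ω
X_C = 1/(ωC) = 6680 Ω
Net reactance X = X_L − X_C = 2140 Ω
Z = j2140 Ω
|Z| = √(0² + 2140²) = 2140 Ω
I = V/|Z| = 6.13 mA
V_C = I·|Z_C| = 0.00613 × 6680 = 41.0 V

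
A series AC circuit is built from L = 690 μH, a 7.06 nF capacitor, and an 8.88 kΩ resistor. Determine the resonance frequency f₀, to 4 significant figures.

ω₀ = 1/√(LC) = 1/√(0.00069 × 7.06e-09) = 453100 rad/s
f₀ = ω₀/(2π) = 72.11 kHz

72.11 kHz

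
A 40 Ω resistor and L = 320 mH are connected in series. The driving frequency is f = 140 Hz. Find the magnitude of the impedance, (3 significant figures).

ω = 2πf = 879.6 rad/s
X_L = ωL = 281 Ω
Z = 40.0 + j281 Ω
|Z| = √(40.0² + 281²) = 284 Ω

284 Ω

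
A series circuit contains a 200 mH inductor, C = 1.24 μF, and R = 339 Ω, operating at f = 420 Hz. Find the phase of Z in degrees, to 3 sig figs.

33.2°

ω = 2πf = 2639 rad/s
X_L = ωL = 528 Ω
X_C = 1/(ωC) = 306 Ω
Net reactance X = X_L − X_C = 222 Ω
Z = 339 + j222 Ω
|Z| = √(339² + 222²) = 405 Ω
∠Z = arctan(222/339) = 33.2°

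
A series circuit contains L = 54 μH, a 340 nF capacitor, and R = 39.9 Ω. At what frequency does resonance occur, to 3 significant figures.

37.1 kHz

ω₀ = 1/√(LC) = 1/√(5.4e-05 × 3.4e-07) = 233400 rad/s
f₀ = ω₀/(2π) = 37.1 kHz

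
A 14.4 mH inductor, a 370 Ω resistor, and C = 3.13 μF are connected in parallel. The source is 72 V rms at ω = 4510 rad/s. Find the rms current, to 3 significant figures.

215 mA

X_L = ωL = 64.9 Ω
X_C = 1/(ωC) = 70.8 Ω
Parallel: admittances add. Y = 1/R + 1/(jωL) + jωC
Y = (0.00270 − j0.00128) S
|Y| = 0.00299 S → |Z| = 1/|Y| = 334 Ω, ∠Z = −∠Y = 25.4°
I = V/|Z| = 72/334 = 215 mA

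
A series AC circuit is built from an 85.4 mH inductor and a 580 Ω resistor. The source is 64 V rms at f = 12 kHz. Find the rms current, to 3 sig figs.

9.90 mA

ω = 2πf = 75400 rad/s
X_L = ωL = 6440 Ω
Z = 580 + j6440 Ω
|Z| = √(580² + 6440²) = 6470 Ω
I = V/|Z| = 64/6470 = 9.90 mA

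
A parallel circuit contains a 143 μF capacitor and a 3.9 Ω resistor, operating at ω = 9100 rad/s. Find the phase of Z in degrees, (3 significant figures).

-78.9°

X_C = 1/(ωC) = 0.768 Ω
Parallel: admittances add. Y = 1/R + jωC
Y = (0.256 + j1.30) S
|Y| = 1.33 S → |Z| = 1/|Y| = 0.754 Ω, ∠Z = −∠Y = -78.9°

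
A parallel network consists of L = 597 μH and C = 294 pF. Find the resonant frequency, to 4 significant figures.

ω₀ = 1/√(LC) = 1/√(0.000597 × 2.94e-10) = 2.387e+06 rad/s
f₀ = ω₀/(2π) = 379.9 kHz

379.9 kHz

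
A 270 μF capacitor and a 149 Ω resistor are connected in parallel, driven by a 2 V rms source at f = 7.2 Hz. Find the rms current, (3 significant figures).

27.9 mA

ω = 2πf = 45.24 rad/s
X_C = 1/(ωC) = 81.9 Ω
Parallel: admittances add. Y = 1/R + jωC
Y = (0.00671 + j0.0122) S
|Y| = 0.0139 S → |Z| = 1/|Y| = 71.8 Ω, ∠Z = −∠Y = -61.2°
I = V/|Z| = 2/71.8 = 27.9 mA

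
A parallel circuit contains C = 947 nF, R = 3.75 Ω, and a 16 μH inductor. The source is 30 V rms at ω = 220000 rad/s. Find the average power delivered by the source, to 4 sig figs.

240.0 W

X_L = ωL = 3.520 Ω
X_C = 1/(ωC) = 4.800 Ω
Parallel: admittances add. Y = 1/R + 1/(jωL) + jωC
Y = (0.2667 − j0.07575) S
|Y| = 0.2772 S → |Z| = 1/|Y| = 3.607 Ω, ∠Z = −∠Y = 15.86°
I = V/|Z| = 8.317 A
P = VI cos φ = 30 × 8.317 × cos(15.86°) = 240.0 W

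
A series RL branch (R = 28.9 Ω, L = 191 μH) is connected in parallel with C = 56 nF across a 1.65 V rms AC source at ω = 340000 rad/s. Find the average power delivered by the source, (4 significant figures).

X_L = ωL = 64.94 Ω
X_C = 1/(ωC) = 52.52 Ω
Branch 1 (R+jX_L): Z₁ = 28.90 + j64.94 Ω, |Z₁| = 71.08 Ω
Branch 2 (−jX_C): Z₂ = −j52.52 Ω
Parallel: Z = Z₁Z₂/(Z₁+Z₂), |Z| = 118.7 Ω, ∠Z = -47.24°
I = V/|Z| = 13.90 mA
P = VI cos φ = 1.65 × 0.01390 × cos(-47.24°) = 15.57 mW

15.57 mW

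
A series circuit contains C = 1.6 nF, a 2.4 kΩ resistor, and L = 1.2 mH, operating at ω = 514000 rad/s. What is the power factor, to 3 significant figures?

X_L = ωL = 617 Ω
X_C = 1/(ωC) = 1220 Ω
Net reactance X = X_L − X_C = -599 Ω
Z = 2400 − j599 Ω
|Z| = √(2400² + 599²) = 2470 Ω
∠Z = arctan(-599/2400) = -14.0°
cos φ = cos(-14.0°) = 0.970

0.970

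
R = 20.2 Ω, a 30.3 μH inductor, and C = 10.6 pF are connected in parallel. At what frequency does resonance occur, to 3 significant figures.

ω₀ = 1/√(LC) = 1/√(3.03e-05 × 1.06e-11) = 5.58e+07 rad/s
f₀ = ω₀/(2π) = 8.88 MHz

8.88 MHz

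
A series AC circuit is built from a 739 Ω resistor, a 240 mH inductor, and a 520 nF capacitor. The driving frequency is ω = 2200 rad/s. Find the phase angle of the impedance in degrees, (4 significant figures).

X_L = ωL = 528.0 Ω
X_C = 1/(ωC) = 874.1 Ω
Net reactance X = X_L − X_C = -346.1 Ω
Z = 739.0 − j346.1 Ω
|Z| = √(739.0² + 346.1²) = 816.0 Ω
∠Z = arctan(-346.1/739.0) = -25.10°

-25.10°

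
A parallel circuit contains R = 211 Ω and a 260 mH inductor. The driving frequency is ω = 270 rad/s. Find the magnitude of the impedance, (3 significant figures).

X_L = ωL = 70.2 Ω
Parallel: admittances add. Y = 1/R + 1/(jωL)
Y = (0.00474 − j0.0142) S
|Y| = 0.0150 S → |Z| = 1/|Y| = 66.6 Ω, ∠Z = −∠Y = 71.6°

66.6 Ω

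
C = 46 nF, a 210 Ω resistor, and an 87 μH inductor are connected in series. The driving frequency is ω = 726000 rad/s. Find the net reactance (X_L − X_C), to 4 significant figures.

X_L = ωL = 63.16 Ω
X_C = 1/(ωC) = 29.94 Ω
X = 63.16 − 29.94 = 33.22 Ω

33.22 Ω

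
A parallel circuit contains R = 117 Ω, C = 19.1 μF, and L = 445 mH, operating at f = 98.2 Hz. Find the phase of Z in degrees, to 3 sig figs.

-43.6°

ω = 2πf = 617.0 rad/s
X_L = ωL = 275 Ω
X_C = 1/(ωC) = 84.9 Ω
Parallel: admittances add. Y = 1/R + 1/(jωL) + jωC
Y = (0.00855 + j0.00814) S
|Y| = 0.0118 S → |Z| = 1/|Y| = 84.7 Ω, ∠Z = −∠Y = -43.6°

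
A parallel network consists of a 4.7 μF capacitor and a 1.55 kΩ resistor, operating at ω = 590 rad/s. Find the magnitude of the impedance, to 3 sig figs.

351 Ω

X_C = 1/(ωC) = 361 Ω
Parallel: admittances add. Y = 1/R + jωC
Y = (0.000645 + j0.00277) S
|Y| = 0.00285 S → |Z| = 1/|Y| = 351 Ω, ∠Z = −∠Y = -76.9°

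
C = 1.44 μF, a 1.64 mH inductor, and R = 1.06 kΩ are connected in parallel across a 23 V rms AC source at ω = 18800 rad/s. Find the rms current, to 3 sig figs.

X_L = ωL = 30.8 Ω
X_C = 1/(ωC) = 36.9 Ω
Parallel: admittances add. Y = 1/R + 1/(jωL) + jωC
Y = (0.000943 − j0.00536) S
|Y| = 0.00544 S → |Z| = 1/|Y| = 184 Ω, ∠Z = −∠Y = 80.0°
I = V/|Z| = 23/184 = 125 mA

125 mA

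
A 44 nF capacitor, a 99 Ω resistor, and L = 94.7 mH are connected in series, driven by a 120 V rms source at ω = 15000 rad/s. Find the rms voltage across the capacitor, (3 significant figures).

X_L = ωL = 1420 Ω
X_C = 1/(ωC) = 1520 Ω
Net reactance X = X_L − X_C = -94.7 Ω
Z = 99.0 − j94.7 Ω
|Z| = √(99.0² + 94.7²) = 137 Ω
I = V/|Z| = 876 mA
V_C = I·|Z_C| = 0.876 × 1520 = 1330 V

1330 V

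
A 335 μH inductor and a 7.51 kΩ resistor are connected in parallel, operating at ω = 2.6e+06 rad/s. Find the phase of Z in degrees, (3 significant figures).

X_L = ωL = 871 Ω
Parallel: admittances add. Y = 1/R + 1/(jωL)
Y = (0.000133 − j0.00115) S
|Y| = 0.00116 S → |Z| = 1/|Y| = 865 Ω, ∠Z = −∠Y = 83.4°

83.4°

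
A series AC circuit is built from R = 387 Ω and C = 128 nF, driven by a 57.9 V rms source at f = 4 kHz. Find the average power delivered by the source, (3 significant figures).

ω = 2πf = 25130 rad/s
X_C = 1/(ωC) = 311 Ω
Z = 387 − j311 Ω
|Z| = √(387² + 311²) = 496 Ω
∠Z = arctan(-311/387) = -38.8°
I = V/|Z| = 117 mA
P = VI cos φ = 57.9 × 0.117 × cos(-38.8°) = 5.27 W

5.27 W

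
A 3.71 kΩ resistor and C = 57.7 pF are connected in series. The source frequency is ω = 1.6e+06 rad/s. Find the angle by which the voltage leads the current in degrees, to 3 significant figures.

X_C = 1/(ωC) = 10800 Ω
Z = 3710 − j10800 Ω
|Z| = √(3710² + 10800²) = 11400 Ω
∠Z = arctan(-10800/3710) = -71.1°

-71.1°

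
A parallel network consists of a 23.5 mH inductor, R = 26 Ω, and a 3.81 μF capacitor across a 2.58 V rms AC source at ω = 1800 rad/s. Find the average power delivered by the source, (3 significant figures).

X_L = ωL = 42.3 Ω
X_C = 1/(ωC) = 146 Ω
Parallel: admittances add. Y = 1/R + 1/(jωL) + jωC
Y = (0.0385 − j0.0168) S
|Y| = 0.0420 S → |Z| = 1/|Y| = 23.8 Ω, ∠Z = −∠Y = 23.6°
I = V/|Z| = 108 mA
P = VI cos φ = 2.58 × 0.108 × cos(23.6°) = 256 mW

256 mW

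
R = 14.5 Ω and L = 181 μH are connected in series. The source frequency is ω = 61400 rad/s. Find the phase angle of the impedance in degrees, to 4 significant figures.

X_L = ωL = 11.11 Ω
Z = 14.50 + j11.11 Ω
|Z| = √(14.50² + 11.11²) = 18.27 Ω
∠Z = arctan(11.11/14.50) = 37.47°

37.47°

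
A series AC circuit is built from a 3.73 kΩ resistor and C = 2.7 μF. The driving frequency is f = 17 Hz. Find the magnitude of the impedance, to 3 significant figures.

5090 Ω

ω = 2πf = 106.8 rad/s
X_C = 1/(ωC) = 3470 Ω
Z = 3730 − j3470 Ω
|Z| = √(3730² + 3470²) = 5090 Ω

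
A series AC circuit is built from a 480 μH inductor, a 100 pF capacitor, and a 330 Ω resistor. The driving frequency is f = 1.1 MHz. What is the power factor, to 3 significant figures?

0.174

ω = 2πf = 6.912e+06 rad/s
X_L = ωL = 3320 Ω
X_C = 1/(ωC) = 1450 Ω
Net reactance X = X_L − X_C = 1870 Ω
Z = 330 + j1870 Ω
|Z| = √(330² + 1870²) = 1900 Ω
∠Z = arctan(1870/330) = 80.0°
cos φ = cos(80.0°) = 0.174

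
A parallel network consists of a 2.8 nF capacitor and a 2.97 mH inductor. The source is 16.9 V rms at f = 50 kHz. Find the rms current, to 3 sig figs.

ω = 2πf = 314200 rad/s
X_L = ωL = 933 Ω
X_C = 1/(ωC) = 1140 Ω
Parallel: admittances add. Y = 1/(jωL) + jωC
Y = (0 − j0.000192) S
|Y| = 0.000192 S → |Z| = 1/|Y| = 5210 Ω, ∠Z = −∠Y = 90.0°
I = V/|Z| = 16.9/5210 = 3.25 mA

3.25 mA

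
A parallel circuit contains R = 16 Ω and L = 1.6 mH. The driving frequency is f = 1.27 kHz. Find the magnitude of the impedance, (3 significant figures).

9.98 Ω

ω = 2πf = 7980 rad/s
X_L = ωL = 12.8 Ω
Parallel: admittances add. Y = 1/R + 1/(jωL)
Y = (0.0625 − j0.0783) S
|Y| = 0.100 S → |Z| = 1/|Y| = 9.98 Ω, ∠Z = −∠Y = 51.4°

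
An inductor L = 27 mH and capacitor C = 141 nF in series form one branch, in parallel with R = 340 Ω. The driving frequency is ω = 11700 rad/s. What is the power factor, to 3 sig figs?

X_L = ωL = 316 Ω
X_C = 1/(ωC) = 606 Ω
Branch 1: Z₁ = R = 340 Ω
Branch 2 (series LC): Z₂ = j(X_L − X_C) = −j290 Ω
Parallel: Z = Z₁Z₂/(Z₁+Z₂), |Z| = 221 Ω, ∠Z = -49.5°
cos φ = cos(-49.5°) = 0.649

0.649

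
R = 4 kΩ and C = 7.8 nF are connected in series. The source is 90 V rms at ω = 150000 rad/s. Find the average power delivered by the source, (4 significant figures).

1.937 W

X_C = 1/(ωC) = 854.7 Ω
Z = 4000 − j854.7 Ω
|Z| = √(4000² + 854.7²) = 4090 Ω
∠Z = arctan(-854.7/4000) = -12.06°
I = V/|Z| = 22.00 mA
P = VI cos φ = 90 × 0.02200 × cos(-12.06°) = 1.937 W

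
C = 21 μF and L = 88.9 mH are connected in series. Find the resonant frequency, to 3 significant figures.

ω₀ = 1/√(LC) = 1/√(0.0889 × 2.1e-05) = 731.9 rad/s
f₀ = ω₀/(2π) = 116 Hz

116 Hz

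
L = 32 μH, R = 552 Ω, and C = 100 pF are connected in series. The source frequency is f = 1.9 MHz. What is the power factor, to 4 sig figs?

ω = 2πf = 1.194e+07 rad/s
X_L = ωL = 382.0 Ω
X_C = 1/(ωC) = 837.7 Ω
Net reactance X = X_L − X_C = -455.6 Ω
Z = 552.0 − j455.6 Ω
|Z| = √(552.0² + 455.6²) = 715.8 Ω
∠Z = arctan(-455.6/552.0) = -39.54°
cos φ = cos(-39.54°) = 0.7712

0.7712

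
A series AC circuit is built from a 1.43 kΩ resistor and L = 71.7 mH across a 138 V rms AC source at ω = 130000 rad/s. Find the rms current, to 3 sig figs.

X_L = ωL = 9320 Ω
Z = 1430 + j9320 Ω
|Z| = √(1430² + 9320²) = 9430 Ω
I = V/|Z| = 138/9430 = 14.6 mA

14.6 mA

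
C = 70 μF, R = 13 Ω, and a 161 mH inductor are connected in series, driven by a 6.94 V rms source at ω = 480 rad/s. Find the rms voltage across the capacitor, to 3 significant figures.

4.19 V

X_L = ωL = 77.3 Ω
X_C = 1/(ωC) = 29.8 Ω
Net reactance X = X_L − X_C = 47.5 Ω
Z = 13.0 + j47.5 Ω
|Z| = √(13.0² + 47.5²) = 49.3 Ω
I = V/|Z| = 141 mA
V_C = I·|Z_C| = 0.141 × 29.8 = 4.19 V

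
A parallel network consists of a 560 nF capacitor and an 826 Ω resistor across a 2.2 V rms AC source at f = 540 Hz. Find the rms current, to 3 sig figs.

ω = 2πf = 3393 rad/s
X_C = 1/(ωC) = 526 Ω
Parallel: admittances add. Y = 1/R + jωC
Y = (0.00121 + j0.00190) S
|Y| = 0.00225 S → |Z| = 1/|Y| = 444 Ω, ∠Z = −∠Y = -57.5°
I = V/|Z| = 2.2/444 = 4.96 mA

4.96 mA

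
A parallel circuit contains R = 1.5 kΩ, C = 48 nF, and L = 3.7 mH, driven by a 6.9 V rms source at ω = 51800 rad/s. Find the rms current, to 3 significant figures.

19.4 mA

X_L = ωL = 192 Ω
X_C = 1/(ωC) = 402 Ω
Parallel: admittances add. Y = 1/R + 1/(jωL) + jωC
Y = (0.000667 − j0.00273) S
|Y| = 0.00281 S → |Z| = 1/|Y| = 356 Ω, ∠Z = −∠Y = 76.3°
I = V/|Z| = 6.9/356 = 19.4 mA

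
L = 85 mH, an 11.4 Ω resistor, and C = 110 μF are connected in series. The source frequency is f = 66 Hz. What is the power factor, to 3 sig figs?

0.650

ω = 2πf = 414.7 rad/s
X_L = ωL = 35.2 Ω
X_C = 1/(ωC) = 21.9 Ω
Net reactance X = X_L − X_C = 13.3 Ω
Z = 11.4 + j13.3 Ω
|Z| = √(11.4² + 13.3²) = 17.5 Ω
∠Z = arctan(13.3/11.4) = 49.5°
cos φ = cos(49.5°) = 0.650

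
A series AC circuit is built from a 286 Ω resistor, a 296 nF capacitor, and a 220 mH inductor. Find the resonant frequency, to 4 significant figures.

623.7 Hz

ω₀ = 1/√(LC) = 1/√(0.22 × 2.96e-07) = 3919 rad/s
f₀ = ω₀/(2π) = 623.7 Hz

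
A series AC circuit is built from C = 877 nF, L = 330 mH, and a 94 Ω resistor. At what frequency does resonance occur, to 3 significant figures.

296 Hz

ω₀ = 1/√(LC) = 1/√(0.33 × 8.77e-07) = 1859 rad/s
f₀ = ω₀/(2π) = 296 Hz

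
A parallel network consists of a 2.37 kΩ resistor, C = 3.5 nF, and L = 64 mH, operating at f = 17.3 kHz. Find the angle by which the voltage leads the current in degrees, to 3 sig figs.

-29.3°

ω = 2πf = 108700 rad/s
X_L = ωL = 6960 Ω
X_C = 1/(ωC) = 2630 Ω
Parallel: admittances add. Y = 1/R + 1/(jωL) + jωC
Y = (0.000422 + j0.000237) S
|Y| = 0.000484 S → |Z| = 1/|Y| = 2070 Ω, ∠Z = −∠Y = -29.3°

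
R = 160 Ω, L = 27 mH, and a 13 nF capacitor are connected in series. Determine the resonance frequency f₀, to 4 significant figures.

8.495 kHz

ω₀ = 1/√(LC) = 1/√(0.027 × 1.3e-08) = 53380 rad/s
f₀ = ω₀/(2π) = 8.495 kHz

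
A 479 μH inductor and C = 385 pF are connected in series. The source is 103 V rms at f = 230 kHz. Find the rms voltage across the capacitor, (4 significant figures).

167.5 V

ω = 2πf = 1.445e+06 rad/s
X_L = ωL = 692.2 Ω
X_C = 1/(ωC) = 1797 Ω
Net reactance X = X_L − X_C = -1105 Ω
Z = − j1105 Ω
|Z| = √(0² + 1105²) = 1105 Ω
I = V/|Z| = 93.20 mA
V_C = I·|Z_C| = 0.09320 × 1797 = 167.5 V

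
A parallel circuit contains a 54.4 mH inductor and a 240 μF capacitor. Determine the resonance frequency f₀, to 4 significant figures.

44.05 Hz

ω₀ = 1/√(LC) = 1/√(0.0544 × 0.00024) = 276.8 rad/s
f₀ = ω₀/(2π) = 44.05 Hz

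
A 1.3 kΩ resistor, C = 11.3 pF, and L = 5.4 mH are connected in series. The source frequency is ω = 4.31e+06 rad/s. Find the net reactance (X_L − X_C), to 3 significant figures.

X_L = ωL = 23300 Ω
X_C = 1/(ωC) = 20500 Ω
X = 23300 − 20500 = 2740 Ω

2740 Ω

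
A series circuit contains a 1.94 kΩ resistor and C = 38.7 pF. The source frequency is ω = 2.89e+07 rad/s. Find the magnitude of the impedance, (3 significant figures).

2140 Ω

X_C = 1/(ωC) = 894 Ω
Z = 1940 − j894 Ω
|Z| = √(1940² + 894²) = 2140 Ω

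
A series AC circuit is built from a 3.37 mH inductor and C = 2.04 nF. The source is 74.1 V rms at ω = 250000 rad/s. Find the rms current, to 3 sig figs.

X_L = ωL = 842 Ω
X_C = 1/(ωC) = 1960 Ω
Net reactance X = X_L − X_C = -1120 Ω
Z = − j1120 Ω
|Z| = √(0² + 1120²) = 1120 Ω
I = V/|Z| = 74.1/1120 = 66.3 mA

66.3 mA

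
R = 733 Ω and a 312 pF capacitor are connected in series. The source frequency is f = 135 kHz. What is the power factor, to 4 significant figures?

0.1904

ω = 2πf = 848200 rad/s
X_C = 1/(ωC) = 3779 Ω
Z = 733.0 − j3779 Ω
|Z| = √(733.0² + 3779²) = 3849 Ω
∠Z = arctan(-3779/733.0) = -79.02°
cos φ = cos(-79.02°) = 0.1904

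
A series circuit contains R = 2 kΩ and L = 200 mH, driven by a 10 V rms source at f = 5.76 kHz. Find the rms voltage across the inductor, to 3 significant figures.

9.64 V

ω = 2πf = 36190 rad/s
X_L = ωL = 7240 Ω
Z = 2000 + j7240 Ω
|Z| = √(2000² + 7240²) = 7510 Ω
I = V/|Z| = 1.33 mA
V_L = I·|Z_L| = 0.00133 × 7240 = 9.64 V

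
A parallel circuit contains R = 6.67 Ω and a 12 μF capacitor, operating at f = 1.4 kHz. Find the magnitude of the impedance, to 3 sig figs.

ω = 2πf = 8796 rad/s
X_C = 1/(ωC) = 9.47 Ω
Parallel: admittances add. Y = 1/R + jωC
Y = (0.150 + j0.106) S
|Y| = 0.183 S → |Z| = 1/|Y| = 5.45 Ω, ∠Z = −∠Y = -35.1°

5.45 Ω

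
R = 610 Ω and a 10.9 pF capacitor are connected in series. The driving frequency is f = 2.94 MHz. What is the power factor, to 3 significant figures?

0.122

ω = 2πf = 1.847e+07 rad/s
X_C = 1/(ωC) = 4970 Ω
Z = 610 − j4970 Ω
|Z| = √(610² + 4970²) = 5000 Ω
∠Z = arctan(-4970/610) = -83.0°
cos φ = cos(-83.0°) = 0.122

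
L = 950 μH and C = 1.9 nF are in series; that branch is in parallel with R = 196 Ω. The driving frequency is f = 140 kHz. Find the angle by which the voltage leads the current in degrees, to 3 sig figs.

ω = 2πf = 879600 rad/s
X_L = ωL = 836 Ω
X_C = 1/(ωC) = 598 Ω
Branch 1: Z₁ = R = 196 Ω
Branch 2 (series LC): Z₂ = j(X_L − X_C) = j237 Ω
Parallel: Z = Z₁Z₂/(Z₁+Z₂), |Z| = 151 Ω, ∠Z = 39.6°

39.6°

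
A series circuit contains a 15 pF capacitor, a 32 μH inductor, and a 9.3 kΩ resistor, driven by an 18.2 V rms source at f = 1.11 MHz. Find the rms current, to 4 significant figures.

ω = 2πf = 6.974e+06 rad/s
X_L = ωL = 223.2 Ω
X_C = 1/(ωC) = 9559 Ω
Net reactance X = X_L − X_C = -9336 Ω
Z = 9300 − j9336 Ω
|Z| = √(9300² + 9336²) = 13180 Ω
I = V/|Z| = 18.2/13180 = 1.381 mA

1.381 mA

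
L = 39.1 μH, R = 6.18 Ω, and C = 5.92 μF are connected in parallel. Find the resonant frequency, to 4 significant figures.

ω₀ = 1/√(LC) = 1/√(3.91e-05 × 5.92e-06) = 65730 rad/s
f₀ = ω₀/(2π) = 10.46 kHz

10.46 kHz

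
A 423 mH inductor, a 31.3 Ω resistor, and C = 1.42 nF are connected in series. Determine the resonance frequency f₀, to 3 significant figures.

6.49 kHz

ω₀ = 1/√(LC) = 1/√(0.423 × 1.42e-09) = 40800 rad/s
f₀ = ω₀/(2π) = 6.49 kHz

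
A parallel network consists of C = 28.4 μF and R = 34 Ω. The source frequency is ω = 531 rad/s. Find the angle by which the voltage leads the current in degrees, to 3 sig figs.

-27.1°

X_C = 1/(ωC) = 66.3 Ω
Parallel: admittances add. Y = 1/R + jωC
Y = (0.0294 + j0.0151) S
|Y| = 0.0331 S → |Z| = 1/|Y| = 30.3 Ω, ∠Z = −∠Y = -27.1°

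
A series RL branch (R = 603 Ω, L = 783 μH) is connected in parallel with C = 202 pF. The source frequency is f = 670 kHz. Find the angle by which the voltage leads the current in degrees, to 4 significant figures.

-84.49°

ω = 2πf = 4.21e+06 rad/s
X_L = ωL = 3296 Ω
X_C = 1/(ωC) = 1176 Ω
Branch 1 (R+jX_L): Z₁ = 603.0 + j3296 Ω, |Z₁| = 3351 Ω
Branch 2 (−jX_C): Z₂ = −j1176 Ω
Parallel: Z = Z₁Z₂/(Z₁+Z₂), |Z| = 1788 Ω, ∠Z = -84.49°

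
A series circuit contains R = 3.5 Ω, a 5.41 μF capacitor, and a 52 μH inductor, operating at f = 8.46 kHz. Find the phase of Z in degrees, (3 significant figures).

-11.5°

ω = 2πf = 53160 rad/s
X_L = ωL = 2.76 Ω
X_C = 1/(ωC) = 3.48 Ω
Net reactance X = X_L − X_C = -0.713 Ω
Z = 3.50 − j0.713 Ω
|Z| = √(3.50² + 0.713²) = 3.57 Ω
∠Z = arctan(-0.713/3.50) = -11.5°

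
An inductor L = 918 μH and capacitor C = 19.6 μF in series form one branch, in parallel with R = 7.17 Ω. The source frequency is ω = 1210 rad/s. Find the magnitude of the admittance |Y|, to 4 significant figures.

X_L = ωL = 1.111 Ω
X_C = 1/(ωC) = 42.17 Ω
Branch 1: Z₁ = R = 7.170 Ω
Branch 2 (series LC): Z₂ = j(X_L − X_C) = −j41.05 Ω
Parallel: Z = Z₁Z₂/(Z₁+Z₂), |Z| = 7.063 Ω, ∠Z = -9.906°
|Y| = 1/|Z| = 141.6 mS

141.6 mS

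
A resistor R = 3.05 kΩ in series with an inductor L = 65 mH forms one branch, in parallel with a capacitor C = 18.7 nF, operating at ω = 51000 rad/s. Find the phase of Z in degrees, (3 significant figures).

-79.2°

X_L = ωL = 3320 Ω
X_C = 1/(ωC) = 1050 Ω
Branch 1 (R+jX_L): Z₁ = 3050 + j3320 Ω, |Z₁| = 4500 Ω
Branch 2 (−jX_C): Z₂ = −j1050 Ω
Parallel: Z = Z₁Z₂/(Z₁+Z₂), |Z| = 1240 Ω, ∠Z = -79.2°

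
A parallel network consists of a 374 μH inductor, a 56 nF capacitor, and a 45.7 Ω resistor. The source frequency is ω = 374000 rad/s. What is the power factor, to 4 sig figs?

X_L = ωL = 139.9 Ω
X_C = 1/(ωC) = 47.75 Ω
Parallel: admittances add. Y = 1/R + 1/(jωL) + jωC
Y = (0.02188 + j0.01379) S
|Y| = 0.02587 S → |Z| = 1/|Y| = 38.66 Ω, ∠Z = −∠Y = -32.23°
cos φ = cos(-32.23°) = 0.8459

0.8459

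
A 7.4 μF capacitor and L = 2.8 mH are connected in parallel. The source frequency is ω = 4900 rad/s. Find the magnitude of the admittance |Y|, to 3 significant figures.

X_L = ωL = 13.7 Ω
X_C = 1/(ωC) = 27.6 Ω
Parallel: admittances add. Y = 1/(jωL) + jωC
Y = (0 − j0.0366) S
|Y| = 0.0366 S → |Z| = 1/|Y| = 27.3 Ω, ∠Z = −∠Y = 90.0°

36.6 mS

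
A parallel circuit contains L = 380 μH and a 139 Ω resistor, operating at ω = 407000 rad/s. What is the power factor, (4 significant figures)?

0.7438

X_L = ωL = 154.7 Ω
Parallel: admittances add. Y = 1/R + 1/(jωL)
Y = (0.007194 − j0.006466) S
|Y| = 0.009673 S → |Z| = 1/|Y| = 103.4 Ω, ∠Z = −∠Y = 41.95°
cos φ = cos(41.95°) = 0.7438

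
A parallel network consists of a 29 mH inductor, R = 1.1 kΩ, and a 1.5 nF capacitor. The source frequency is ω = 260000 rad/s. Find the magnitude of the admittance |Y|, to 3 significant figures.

X_L = ωL = 7540 Ω
X_C = 1/(ωC) = 2560 Ω
Parallel: admittances add. Y = 1/R + 1/(jωL) + jωC
Y = (0.000909 + j0.000257) S
|Y| = 0.000945 S → |Z| = 1/|Y| = 1060 Ω, ∠Z = −∠Y = -15.8°

945 μS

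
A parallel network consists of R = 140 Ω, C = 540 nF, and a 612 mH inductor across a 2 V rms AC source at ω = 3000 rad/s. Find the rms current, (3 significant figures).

14.4 mA

X_L = ωL = 1840 Ω
X_C = 1/(ωC) = 617 Ω
Parallel: admittances add. Y = 1/R + 1/(jωL) + jωC
Y = (0.00714 + j0.00108) S
|Y| = 0.00722 S → |Z| = 1/|Y| = 138 Ω, ∠Z = −∠Y = -8.56°
I = V/|Z| = 2/138 = 14.4 mA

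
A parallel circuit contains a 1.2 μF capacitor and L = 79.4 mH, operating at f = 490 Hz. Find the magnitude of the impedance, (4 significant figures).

ω = 2πf = 3079 rad/s
X_L = ωL = 244.5 Ω
X_C = 1/(ωC) = 270.7 Ω
Parallel: admittances add. Y = 1/(jωL) + jωC
Y = (0 − j0.0003962) S
|Y| = 0.0003962 S → |Z| = 1/|Y| = 2524 Ω, ∠Z = −∠Y = 90.00°

2524 Ω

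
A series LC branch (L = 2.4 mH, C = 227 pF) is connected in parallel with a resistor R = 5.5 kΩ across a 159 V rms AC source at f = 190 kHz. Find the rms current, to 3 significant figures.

ω = 2πf = 1.194e+06 rad/s
X_L = ωL = 2870 Ω
X_C = 1/(ωC) = 3690 Ω
Branch 1: Z₁ = R = 5500 Ω
Branch 2 (series LC): Z₂ = j(X_L − X_C) = −j825 Ω
Parallel: Z = Z₁Z₂/(Z₁+Z₂), |Z| = 816 Ω, ∠Z = -81.5°
I = V/|Z| = 159/816 = 195 mA

195 mA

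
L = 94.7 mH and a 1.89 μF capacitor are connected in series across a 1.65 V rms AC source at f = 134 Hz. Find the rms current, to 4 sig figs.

3.007 mA

ω = 2πf = 841.9 rad/s
X_L = ωL = 79.73 Ω
X_C = 1/(ωC) = 628.4 Ω
Net reactance X = X_L − X_C = -548.7 Ω
Z = − j548.7 Ω
|Z| = √(0² + 548.7²) = 548.7 Ω
I = V/|Z| = 1.65/548.7 = 3.007 mA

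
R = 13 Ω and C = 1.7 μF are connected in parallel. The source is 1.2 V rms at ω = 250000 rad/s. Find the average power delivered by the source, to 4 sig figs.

X_C = 1/(ωC) = 2.353 Ω
Parallel: admittances add. Y = 1/R + jωC
Y = (0.07692 + j0.4250) S
|Y| = 0.4319 S → |Z| = 1/|Y| = 2.315 Ω, ∠Z = −∠Y = -79.74°
I = V/|Z| = 518.3 mA
P = VI cos φ = 1.2 × 0.5183 × cos(-79.74°) = 110.8 mW

110.8 mW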